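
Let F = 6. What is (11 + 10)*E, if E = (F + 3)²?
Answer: 1701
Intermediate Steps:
E = 81 (E = (6 + 3)² = 9² = 81)
(11 + 10)*E = (11 + 10)*81 = 21*81 = 1701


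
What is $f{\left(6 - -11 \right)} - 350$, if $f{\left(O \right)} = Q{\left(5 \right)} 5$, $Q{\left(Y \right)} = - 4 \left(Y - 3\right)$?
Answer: $-390$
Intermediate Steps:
$Q{\left(Y \right)} = 12 - 4 Y$ ($Q{\left(Y \right)} = - 4 \left(-3 + Y\right) = 12 - 4 Y$)
$f{\left(O \right)} = -40$ ($f{\left(O \right)} = \left(12 - 20\right) 5 = \left(-8\right) 5 = -40$)
$f{\left(6 - -11 \right)} - 350 = -40 - 350 = -390$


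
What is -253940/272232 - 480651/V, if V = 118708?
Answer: -20124161569/4039514532 ≈ -4.9818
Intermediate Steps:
-253940/272232 - 480651/V = -253940/272232 - 480651/118708 = -253940*1/272232 - 480651*1/118708 = -63485/68058 - 480651/118708 = -20124161569/4039514532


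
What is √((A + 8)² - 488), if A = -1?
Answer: I*√439 ≈ 20.952*I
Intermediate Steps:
√((A + 8)² - 488) = √((-1 + 8)² - 488) = √(7² - 488) = √(49 - 488) = √(-439) = I*√439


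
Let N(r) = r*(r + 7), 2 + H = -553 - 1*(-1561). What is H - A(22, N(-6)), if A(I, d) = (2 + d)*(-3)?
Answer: 994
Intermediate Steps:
H = 1006 (H = -2 + (-553 - 1*(-1561)) = -2 + (-553 + 1561) = -2 + 1008 = 1006)
N(r) = r*(7 + r)
A(I, d) = -6 - 3*d
H - A(22, N(-6)) = 1006 - (-6 - (-18)*(7 - 6)) = 1006 - (-6 - (-18)) = 1006 - (-6 - 3*(-6)) = 1006 - (-6 + 18) = 1006 - 1*12 = 1006 - 12 = 994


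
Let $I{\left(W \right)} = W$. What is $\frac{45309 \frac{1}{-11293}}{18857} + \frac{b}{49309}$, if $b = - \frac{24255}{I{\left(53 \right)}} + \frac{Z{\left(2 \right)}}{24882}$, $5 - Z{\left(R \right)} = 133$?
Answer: $- \frac{65733525986839960}{6923716612440012957} \approx -0.009494$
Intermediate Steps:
$Z{\left(R \right)} = -128$ ($Z{\left(R \right)} = 5 - 133 = -128$)
$b = - \frac{301759847}{659373}$ ($b = - \frac{24255}{53} - \frac{128}{24882} = \left(-24255\right) \frac{1}{53} - \frac{64}{12441} = - \frac{24255}{53} - \frac{64}{12441} = - \frac{301759847}{659373} \approx -457.65$)
$\frac{45309 \frac{1}{-11293}}{18857} + \frac{b}{49309} = \frac{45309 \frac{1}{-11293}}{18857} - \frac{301759847}{659373 \cdot 49309} = 45309 \left(- \frac{1}{11293}\right) \frac{1}{18857} - \frac{301759847}{32513023257} = \left(- \frac{45309}{11293}\right) \frac{1}{18857} - \frac{301759847}{32513023257} = - \frac{45309}{212952101} - \frac{301759847}{32513023257} = - \frac{65733525986839960}{6923716612440012957}$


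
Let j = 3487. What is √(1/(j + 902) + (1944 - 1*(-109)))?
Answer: √39547602402/4389 ≈ 45.310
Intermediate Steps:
√(1/(j + 902) + (1944 - 1*(-109))) = √(1/(3487 + 902) + (1944 - 1*(-109))) = √(1/4389 + (1944 + 109)) = √(1/4389 + 2053) = √(9010618/4389) = √39547602402/4389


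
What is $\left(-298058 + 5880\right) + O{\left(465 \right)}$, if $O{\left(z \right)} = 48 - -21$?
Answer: $-292109$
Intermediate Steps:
$O{\left(z \right)} = 69$ ($O{\left(z \right)} = 48 + 21 = 69$)
$\left(-298058 + 5880\right) + O{\left(465 \right)} = \left(-298058 + 5880\right) + 69 = -292178 + 69 = -292109$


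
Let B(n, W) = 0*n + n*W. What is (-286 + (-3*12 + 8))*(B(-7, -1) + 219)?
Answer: -70964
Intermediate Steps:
B(n, W) = W*n (B(n, W) = 0 + W*n = W*n)
(-286 + (-3*12 + 8))*(B(-7, -1) + 219) = (-286 + (-3*12 + 8))*(-1*(-7) + 219) = (-286 + (-36 + 8))*(7 + 219) = (-286 - 28)*226 = -314*226 = -70964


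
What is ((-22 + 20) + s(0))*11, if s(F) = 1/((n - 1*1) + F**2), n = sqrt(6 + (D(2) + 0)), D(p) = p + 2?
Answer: -187/9 + 11*sqrt(10)/9 ≈ -16.913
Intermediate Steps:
D(p) = 2 + p
n = sqrt(10) (n = sqrt(6 + ((2 + 2) + 0)) = sqrt(6 + (4 + 0)) = sqrt(6 + 4) = sqrt(10) ≈ 3.1623)
s(F) = 1/(-1 + sqrt(10) + F**2) (s(F) = 1/((sqrt(10) - 1*1) + F**2) = 1/((sqrt(10) - 1) + F**2) = 1/((-1 + sqrt(10)) + F**2) = 1/(-1 + sqrt(10) + F**2))
((-22 + 20) + s(0))*11 = ((-22 + 20) + 1/(-1 + sqrt(10) + 0**2))*11 = (-2 + 1/(-1 + sqrt(10) + 0))*11 = (-2 + 1/(-1 + sqrt(10)))*11 = -22 + 11/(-1 + sqrt(10))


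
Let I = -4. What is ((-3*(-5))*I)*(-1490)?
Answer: 89400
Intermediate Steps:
((-3*(-5))*I)*(-1490) = (-3*(-5)*(-4))*(-1490) = (15*(-4))*(-1490) = -60*(-1490) = 89400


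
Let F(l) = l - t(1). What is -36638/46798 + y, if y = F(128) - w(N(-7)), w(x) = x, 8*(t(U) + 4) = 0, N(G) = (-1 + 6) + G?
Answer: 3117147/23399 ≈ 133.22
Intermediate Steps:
N(G) = 5 + G
t(U) = -4 (t(U) = -4 + (⅛)*0 = -4 + 0 = -4)
F(l) = 4 + l (F(l) = l - 1*(-4) = l + 4 = 4 + l)
y = 134 (y = (4 + 128) - (5 - 7) = 132 - 1*(-2) = 132 + 2 = 134)
-36638/46798 + y = -36638/46798 + 134 = -36638*1/46798 + 134 = -18319/23399 + 134 = 3117147/23399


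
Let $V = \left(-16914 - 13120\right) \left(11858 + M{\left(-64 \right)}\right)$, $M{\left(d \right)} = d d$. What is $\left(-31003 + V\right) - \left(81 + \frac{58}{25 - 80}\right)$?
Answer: $- \frac{26355643542}{55} \approx -4.7919 \cdot 10^{8}$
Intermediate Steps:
$M{\left(d \right)} = d^{2}$
$V = -479162436$ ($V = \left(-16914 - 13120\right) \left(11858 + \left(-64\right)^{2}\right) = - 30034 \left(11858 + 4096\right) = \left(-30034\right) 15954 = -479162436$)
$\left(-31003 + V\right) - \left(81 + \frac{58}{25 - 80}\right) = \left(-31003 - 479162436\right) - \left(81 + \frac{58}{25 - 80}\right) = -479193439 - \left(81 + \frac{58}{-55}\right) = -479193439 - \frac{4397}{55} = - \frac{26355643542}{55}$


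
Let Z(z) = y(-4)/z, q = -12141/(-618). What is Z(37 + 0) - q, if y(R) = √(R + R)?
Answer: -4047/206 + 2*I*√2/37 ≈ -19.646 + 0.076444*I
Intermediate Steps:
q = 4047/206 (q = -12141*(-1/618) = 4047/206 ≈ 19.646)
y(R) = √2*√R (y(R) = √(2*R) = √2*√R)
Z(z) = 2*I*√2/z (Z(z) = (√2*√(-4))/z = (√2*(2*I))/z = (2*I*√2)/z = 2*I*√2/z)
Z(37 + 0) - q = 2*I*√2/(37 + 0) - 1*4047/206 = 2*I*√2/37 - 4047/206 = -4047/206 + 2*I*√2/37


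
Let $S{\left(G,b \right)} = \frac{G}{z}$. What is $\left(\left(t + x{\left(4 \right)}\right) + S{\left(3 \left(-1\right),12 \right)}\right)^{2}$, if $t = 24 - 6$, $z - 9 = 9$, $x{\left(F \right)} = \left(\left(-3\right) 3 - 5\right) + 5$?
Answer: $\frac{2809}{36} \approx 78.028$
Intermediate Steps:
$x{\left(F \right)} = -9$ ($x{\left(F \right)} = \left(-9 - 5\right) + 5 = -14 + 5 = -9$)
$z = 18$ ($z = 9 + 9 = 18$)
$S{\left(G,b \right)} = \frac{G}{18}$
$t = 18$ ($t = 24 - 6 = 18$)
$\left(\left(t + x{\left(4 \right)}\right) + S{\left(3 \left(-1\right),12 \right)}\right)^{2} = \left(\left(18 - 9\right) + \frac{3 \left(-1\right)}{18}\right)^{2} = \left(9 + \frac{1}{18} \left(-3\right)\right)^{2} = \left(9 - \frac{1}{6}\right)^{2} = \left(\frac{53}{6}\right)^{2} = \frac{2809}{36}$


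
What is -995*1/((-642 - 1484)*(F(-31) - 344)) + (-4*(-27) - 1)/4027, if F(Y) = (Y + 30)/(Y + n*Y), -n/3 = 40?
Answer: 273897200209/10864564681834 ≈ 0.025210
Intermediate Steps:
n = -120 (n = -3*40 = -120)
F(Y) = -(30 + Y)/(119*Y) (F(Y) = (Y + 30)/(Y - 120*Y) = (30 + Y)/((-119*Y)) = (30 + Y)*(-1/(119*Y)) = -(30 + Y)/(119*Y))
-995*1/((-642 - 1484)*(F(-31) - 344)) + (-4*(-27) - 1)/4027 = -995*1/((-642 - 1484)*((1/119)*(-30 - 1*(-31))/(-31) - 344)) + (-4*(-27) - 1)/4027 = -995*(-1/(2126*((1/119)*(-1/31)*(-30 + 31) - 344))) + (108 - 1)*(1/4027) = -995*(-1/(2126*((1/119)*(-1/31)*1 - 344))) + 107*(1/4027) = -995*(-1/(2126*(-1/3689 - 344))) + 107/4027 = -995/((-1269017/3689*(-2126))) + 107/4027 = -995/2697930142/3689 + 107/4027 = -995*3689/2697930142 + 107/4027 = -3670555/2697930142 + 107/4027 = 273897200209/10864564681834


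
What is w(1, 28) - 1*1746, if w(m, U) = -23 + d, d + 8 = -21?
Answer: -1798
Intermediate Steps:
d = -29 (d = -8 - 21 = -29)
w(m, U) = -52 (w(m, U) = -23 - 29 = -52)
w(1, 28) - 1*1746 = -52 - 1*1746 = -52 - 1746 = -1798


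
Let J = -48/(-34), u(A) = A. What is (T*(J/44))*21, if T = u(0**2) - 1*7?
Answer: -882/187 ≈ -4.7166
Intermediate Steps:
J = 24/17 (J = -48*(-1/34) = 24/17 ≈ 1.4118)
T = -7 (T = 0**2 - 1*7 = 0 - 7 = -7)
(T*(J/44))*21 = -168/(17*44)*21 = -7*6/187*21 = -42/187*21 = -882/187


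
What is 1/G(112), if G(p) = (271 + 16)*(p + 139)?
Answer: 1/72037 ≈ 1.3882e-5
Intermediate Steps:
G(p) = 39893 + 287*p (G(p) = 287*(139 + p) = 39893 + 287*p)
1/G(112) = 1/(39893 + 287*112) = 1/(39893 + 32144) = 1/72037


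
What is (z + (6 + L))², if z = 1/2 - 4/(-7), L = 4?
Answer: 24025/196 ≈ 122.58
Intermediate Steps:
z = 15/14 (z = 1*(½) - 4*(-⅐) = ½ + 4/7 = 15/14 ≈ 1.0714)
(z + (6 + L))² = (15/14 + (6 + 4))² = (15/14 + 10)² = (155/14)² = 24025/196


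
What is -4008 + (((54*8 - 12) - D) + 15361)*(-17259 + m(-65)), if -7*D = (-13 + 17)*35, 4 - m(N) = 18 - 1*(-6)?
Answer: -273029487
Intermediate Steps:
m(N) = -20 (m(N) = 4 - (18 - 1*(-6)) = 4 - (18 + 6) = 4 - 1*24 = 4 - 24 = -20)
D = -20 (D = -(-13 + 17)*35/7 = -4*35/7 = -⅐*140 = -20)
-4008 + (((54*8 - 12) - D) + 15361)*(-17259 + m(-65)) = -4008 + (((54*8 - 12) - 1*(-20)) + 15361)*(-17259 - 20) = -4008 + (((432 - 12) + 20) + 15361)*(-17279) = -4008 + ((420 + 20) + 15361)*(-17279) = -4008 + (440 + 15361)*(-17279) = -4008 + 15801*(-17279) = -4008 - 273025479 = -273029487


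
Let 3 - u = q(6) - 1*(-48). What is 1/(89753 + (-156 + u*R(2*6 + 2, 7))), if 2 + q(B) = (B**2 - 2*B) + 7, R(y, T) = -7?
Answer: 1/90115 ≈ 1.1097e-5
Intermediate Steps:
q(B) = 5 + B**2 - 2*B (q(B) = -2 + ((B**2 - 2*B) + 7) = -2 + (7 + B**2 - 2*B) = 5 + B**2 - 2*B)
u = -74 (u = 3 - ((5 + 6**2 - 2*6) - 1*(-48)) = 3 - ((5 + 36 - 12) + 48) = 3 - (29 + 48) = 3 - 1*77 = 3 - 77 = -74)
1/(89753 + (-156 + u*R(2*6 + 2, 7))) = 1/(89753 + (-156 - 74*(-7))) = 1/(89753 + (-156 + 518)) = 1/(89753 + 362) = 1/90115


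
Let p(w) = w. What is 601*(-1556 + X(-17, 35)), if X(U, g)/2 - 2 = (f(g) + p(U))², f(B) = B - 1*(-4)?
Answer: -350984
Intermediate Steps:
f(B) = 4 + B (f(B) = B + 4 = 4 + B)
X(U, g) = 4 + 2*(4 + U + g)² (X(U, g) = 4 + 2*((4 + g) + U)² = 4 + 2*(4 + U + g)²)
601*(-1556 + X(-17, 35)) = 601*(-1556 + (4 + 2*(4 - 17 + 35)²)) = 601*(-1556 + (4 + 2*22²)) = 601*(-1556 + (4 + 2*484)) = 601*(-1556 + (4 + 968)) = 601*(-1556 + 972) = 601*(-584) = -350984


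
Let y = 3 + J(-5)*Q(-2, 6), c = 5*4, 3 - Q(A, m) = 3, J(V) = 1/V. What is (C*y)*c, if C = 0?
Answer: 0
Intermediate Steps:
Q(A, m) = 0 (Q(A, m) = 3 - 1*3 = 3 - 3 = 0)
c = 20
y = 3 (y = 3 + 0/(-5) = 3 - ⅕*0 = 3 + 0 = 3)
(C*y)*c = (0*3)*20 = 0*20 = 0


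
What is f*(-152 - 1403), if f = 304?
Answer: -472720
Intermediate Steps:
f*(-152 - 1403) = 304*(-152 - 1403) = 304*(-1555) = -472720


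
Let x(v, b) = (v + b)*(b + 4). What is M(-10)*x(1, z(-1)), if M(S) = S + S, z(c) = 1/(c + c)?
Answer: -35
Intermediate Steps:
z(c) = 1/(2*c)
x(v, b) = (4 + b)*(b + v) (x(v, b) = (b + v)*(4 + b) = (4 + b)*(b + v))
M(S) = 2*S
M(-10)*x(1, z(-1)) = (2*(-10))*(((1/2)/(-1))**2 + 4*((1/2)/(-1)) + 4*1 + ((1/2)/(-1))*1) = -20*(((1/2)*(-1))**2 + 4*((1/2)*(-1)) + 4 + ((1/2)*(-1))*1) = -20*((-1/2)**2 + 4*(-1/2) + 4 - 1/2*1) = -20*(1/4 - 2 + 4 - 1/2) = -20*7/4 = -35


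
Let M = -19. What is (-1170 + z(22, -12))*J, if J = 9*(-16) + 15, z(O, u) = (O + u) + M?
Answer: 152091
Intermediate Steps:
z(O, u) = -19 + O + u (z(O, u) = (O + u) - 19 = -19 + O + u)
J = -129 (J = -144 + 15 = -129)
(-1170 + z(22, -12))*J = (-1170 + (-19 + 22 - 12))*(-129) = (-1170 - 9)*(-129) = -1179*(-129) = 152091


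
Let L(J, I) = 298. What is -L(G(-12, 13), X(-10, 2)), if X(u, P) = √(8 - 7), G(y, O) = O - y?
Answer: -298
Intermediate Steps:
X(u, P) = 1 (X(u, P) = √1 = 1)
-L(G(-12, 13), X(-10, 2)) = -1*298 = -298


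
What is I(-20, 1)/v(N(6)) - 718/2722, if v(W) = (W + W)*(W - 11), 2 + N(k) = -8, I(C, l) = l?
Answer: -149419/571620 ≈ -0.26140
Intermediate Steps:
N(k) = -10 (N(k) = -2 - 8 = -10)
v(W) = 2*W*(-11 + W) (v(W) = (2*W)*(-11 + W) = 2*W*(-11 + W))
I(-20, 1)/v(N(6)) - 718/2722 = 1/(2*(-10)*(-11 - 10)) - 718/2722 = 1/(2*(-10)*(-21)) - 718*1/2722 = 1/420 - 359/1361 = -149419/571620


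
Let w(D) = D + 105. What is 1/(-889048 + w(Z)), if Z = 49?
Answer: -1/888894 ≈ -1.1250e-6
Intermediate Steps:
w(D) = 105 + D
1/(-889048 + w(Z)) = 1/(-889048 + (105 + 49)) = 1/(-889048 + 154) = 1/(-888894) = -1/888894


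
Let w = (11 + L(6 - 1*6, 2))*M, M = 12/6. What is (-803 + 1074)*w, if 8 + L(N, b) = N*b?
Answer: 1626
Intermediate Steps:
L(N, b) = -8 + N*b
M = 2 (M = 12*(⅙) = 2)
w = 6 (w = (11 + (-8 + (6 - 1*6)*2))*2 = (11 + (-8 + (6 - 6)*2))*2 = (11 + (-8 + 0*2))*2 = (11 + (-8 + 0))*2 = (11 - 8)*2 = 3*2 = 6)
(-803 + 1074)*w = (-803 + 1074)*6 = 271*6 = 1626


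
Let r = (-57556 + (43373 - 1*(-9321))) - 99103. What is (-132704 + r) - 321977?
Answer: -558646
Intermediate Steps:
r = -103965 (r = (-57556 + (43373 + 9321)) - 99103 = (-57556 + 52694) - 99103 = -4862 - 99103 = -103965)
(-132704 + r) - 321977 = (-132704 - 103965) - 321977 = -236669 - 321977 = -558646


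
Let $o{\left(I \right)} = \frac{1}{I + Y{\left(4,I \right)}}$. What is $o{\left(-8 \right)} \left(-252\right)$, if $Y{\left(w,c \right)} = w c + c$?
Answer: $\frac{21}{4} \approx 5.25$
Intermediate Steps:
$Y{\left(w,c \right)} = c + c w$ ($Y{\left(w,c \right)} = c w + c = c + c w$)
$o{\left(I \right)} = \frac{1}{6 I}$ ($o{\left(I \right)} = \frac{1}{I + I \left(1 + 4\right)} = \frac{1}{I + I 5} = \frac{1}{I + 5 I} = \frac{1}{6 I}$)
$o{\left(-8 \right)} \left(-252\right) = \frac{1}{6 \left(-8\right)} \left(-252\right) = \frac{1}{6} \left(- \frac{1}{8}\right) \left(-252\right) = \left(- \frac{1}{48}\right) \left(-252\right) = \frac{21}{4}$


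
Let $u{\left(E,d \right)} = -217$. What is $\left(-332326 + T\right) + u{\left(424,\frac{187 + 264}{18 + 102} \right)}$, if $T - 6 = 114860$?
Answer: $-217677$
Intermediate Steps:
$T = 114866$ ($T = 6 + 114860 = 114866$)
$\left(-332326 + T\right) + u{\left(424,\frac{187 + 264}{18 + 102} \right)} = \left(-332326 + 114866\right) - 217 = -217460 - 217 = -217677$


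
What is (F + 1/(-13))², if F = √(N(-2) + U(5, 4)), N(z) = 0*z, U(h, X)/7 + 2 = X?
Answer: 2367/169 - 2*√14/13 ≈ 13.430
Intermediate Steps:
U(h, X) = -14 + 7*X
N(z) = 0
F = √14 (F = √(0 + (-14 + 7*4)) = √(0 + (-14 + 28)) = √(0 + 14) = √14 ≈ 3.7417)
(F + 1/(-13))² = (√14 + 1/(-13))² = (√14 - 1/13)² = (-1/13 + √14)²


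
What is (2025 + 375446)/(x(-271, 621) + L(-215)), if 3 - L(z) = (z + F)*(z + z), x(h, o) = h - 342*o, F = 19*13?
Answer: -377471/198890 ≈ -1.8979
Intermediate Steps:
F = 247
x(h, o) = h - 342*o
L(z) = 3 - 2*z*(247 + z) (L(z) = 3 - (z + 247)*(z + z) = 3 - (247 + z)*2*z = 3 - 2*z*(247 + z))
(2025 + 375446)/(x(-271, 621) + L(-215)) = (2025 + 375446)/((-271 - 342*621) + (3 - 494*(-215) - 2*(-215)²)) = 377471/((-271 - 212382) + (3 + 106210 - 2*46225)) = 377471/(-212653 + (3 + 106210 - 92450)) = 377471/(-212653 + 13763) = 377471/(-198890) = 377471*(-1/198890) = -377471/198890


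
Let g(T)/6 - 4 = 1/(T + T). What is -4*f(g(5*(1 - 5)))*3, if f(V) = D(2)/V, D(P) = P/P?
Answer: -80/159 ≈ -0.50314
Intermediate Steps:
D(P) = 1
g(T) = 24 + 3/T (g(T) = 24 + 6/(T + T) = 24 + 6/((2*T)) = 24 + 6*(1/(2*T)) = 24 + 3/T)
f(V) = 1/V
-4*f(g(5*(1 - 5)))*3 = -4/(24 + 3/((5*(1 - 5))))*3 = -4/(24 + 3/((5*(-4))))*3 = -4/(24 + 3/(-20))*3 = -4/(24 + 3*(-1/20))*3 = -4/(24 - 3/20)*3 = -4/477/20*3 = -4*20/477*3 = -80/477*3 = -80/159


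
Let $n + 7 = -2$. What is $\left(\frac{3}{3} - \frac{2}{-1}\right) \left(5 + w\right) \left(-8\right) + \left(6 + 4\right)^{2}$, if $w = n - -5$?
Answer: $76$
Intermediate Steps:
$n = -9$ ($n = -7 - 2 = -9$)
$w = -4$ ($w = -9 - -5 = -9 + 5 = -4$)
$\left(\frac{3}{3} - \frac{2}{-1}\right) \left(5 + w\right) \left(-8\right) + \left(6 + 4\right)^{2} = \left(\frac{3}{3} - \frac{2}{-1}\right) \left(5 - 4\right) \left(-8\right) + \left(6 + 4\right)^{2} = \left(3 \cdot \frac{1}{3} - -2\right) 1 \left(-8\right) + 10^{2} = \left(1 + 2\right) 1 \left(-8\right) + 100 = 3 \cdot 1 \left(-8\right) + 100 = 3 \left(-8\right) + 100 = -24 + 100 = 76$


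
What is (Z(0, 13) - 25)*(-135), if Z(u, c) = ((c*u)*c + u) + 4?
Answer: 2835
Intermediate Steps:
Z(u, c) = 4 + u + u*c² (Z(u, c) = (u*c² + u) + 4 = (u + u*c²) + 4 = 4 + u + u*c²)
(Z(0, 13) - 25)*(-135) = ((4 + 0 + 0*13²) - 25)*(-135) = ((4 + 0 + 0*169) - 25)*(-135) = ((4 + 0 + 0) - 25)*(-135) = (4 - 25)*(-135) = -21*(-135) = 2835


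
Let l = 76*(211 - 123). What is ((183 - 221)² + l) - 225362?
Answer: -217230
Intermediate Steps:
l = 6688 (l = 76*88 = 6688)
((183 - 221)² + l) - 225362 = ((183 - 221)² + 6688) - 225362 = ((-38)² + 6688) - 225362 = (1444 + 6688) - 225362 = 8132 - 225362 = -217230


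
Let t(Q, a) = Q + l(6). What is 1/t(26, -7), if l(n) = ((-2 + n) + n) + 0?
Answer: 1/36 ≈ 0.027778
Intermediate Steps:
l(n) = -2 + 2*n (l(n) = (-2 + 2*n) + 0 = -2 + 2*n)
t(Q, a) = 10 + Q (t(Q, a) = Q + (-2 + 2*6) = Q + (-2 + 12) = Q + 10 = 10 + Q)
1/t(26, -7) = 1/(10 + 26) = 1/36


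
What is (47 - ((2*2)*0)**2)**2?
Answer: 2209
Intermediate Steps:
(47 - ((2*2)*0)**2)**2 = (47 - (4*0)**2)**2 = (47 - 1*0**2)**2 = (47 - 1*0)**2 = (47 + 0)**2 = 47**2 = 2209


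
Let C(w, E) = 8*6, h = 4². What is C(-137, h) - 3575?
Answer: -3527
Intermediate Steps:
h = 16
C(w, E) = 48
C(-137, h) - 3575 = 48 - 3575 = -3527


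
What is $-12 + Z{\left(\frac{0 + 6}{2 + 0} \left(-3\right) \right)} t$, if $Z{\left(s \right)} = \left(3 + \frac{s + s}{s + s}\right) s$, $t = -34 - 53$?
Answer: $3120$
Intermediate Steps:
$t = -87$
$Z{\left(s \right)} = 4 s$ ($Z{\left(s \right)} = \left(3 + \frac{2 s}{2 s}\right) s = \left(3 + 2 s \frac{1}{2 s}\right) s = \left(3 + 1\right) s = 4 s$)
$-12 + Z{\left(\frac{0 + 6}{2 + 0} \left(-3\right) \right)} t = -12 + 4 \frac{0 + 6}{2 + 0} \left(-3\right) \left(-87\right) = -12 + 4 \cdot \frac{6}{2} \left(-3\right) \left(-87\right) = -12 + 4 \cdot 6 \cdot \frac{1}{2} \left(-3\right) \left(-87\right) = -12 + 4 \cdot 3 \left(-3\right) \left(-87\right) = -12 + 4 \left(-9\right) \left(-87\right) = -12 - -3132 = -12 + 3132 = 3120$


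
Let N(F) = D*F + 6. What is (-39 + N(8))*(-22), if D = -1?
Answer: 902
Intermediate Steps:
N(F) = 6 - F (N(F) = -F + 6 = 6 - F)
(-39 + N(8))*(-22) = (-39 + (6 - 1*8))*(-22) = (-39 + (6 - 8))*(-22) = (-39 - 2)*(-22) = -41*(-22) = 902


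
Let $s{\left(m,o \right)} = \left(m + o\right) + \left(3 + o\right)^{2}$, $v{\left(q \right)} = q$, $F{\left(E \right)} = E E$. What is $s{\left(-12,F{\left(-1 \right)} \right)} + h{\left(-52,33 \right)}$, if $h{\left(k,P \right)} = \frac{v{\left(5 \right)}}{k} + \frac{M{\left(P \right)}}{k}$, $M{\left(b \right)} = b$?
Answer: $\frac{111}{26} \approx 4.2692$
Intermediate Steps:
$F{\left(E \right)} = E^{2}$
$s{\left(m,o \right)} = m + o + \left(3 + o\right)^{2}$
$h{\left(k,P \right)} = \frac{5}{k} + \frac{P}{k}$
$s{\left(-12,F{\left(-1 \right)} \right)} + h{\left(-52,33 \right)} = \left(-12 + \left(-1\right)^{2} + \left(3 + \left(-1\right)^{2}\right)^{2}\right) + \frac{5 + 33}{-52} = \left(-12 + 1 + \left(3 + 1\right)^{2}\right) - \frac{19}{26} = \left(-12 + 1 + 4^{2}\right) - \frac{19}{26} = \left(-12 + 1 + 16\right) - \frac{19}{26} = 5 - \frac{19}{26} = \frac{111}{26}$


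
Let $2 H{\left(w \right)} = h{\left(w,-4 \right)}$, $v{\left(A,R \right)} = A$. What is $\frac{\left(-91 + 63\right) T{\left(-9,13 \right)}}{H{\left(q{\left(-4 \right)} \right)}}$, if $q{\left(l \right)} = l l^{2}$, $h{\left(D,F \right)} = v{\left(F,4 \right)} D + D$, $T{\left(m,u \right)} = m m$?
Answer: $- \frac{189}{8} \approx -23.625$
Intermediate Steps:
$T{\left(m,u \right)} = m^{2}$
$h{\left(D,F \right)} = D + D F$ ($h{\left(D,F \right)} = F D + D = D F + D = D + D F$)
$q{\left(l \right)} = l^{3}$
$H{\left(w \right)} = - \frac{3 w}{2}$ ($H{\left(w \right)} = \frac{w \left(1 - 4\right)}{2} = \frac{w \left(-3\right)}{2} = \frac{\left(-3\right) w}{2} = - \frac{3 w}{2}$)
$\frac{\left(-91 + 63\right) T{\left(-9,13 \right)}}{H{\left(q{\left(-4 \right)} \right)}} = \frac{\left(-91 + 63\right) \left(-9\right)^{2}}{\left(- \frac{3}{2}\right) \left(-4\right)^{3}} = \frac{\left(-28\right) 81}{\left(- \frac{3}{2}\right) \left(-64\right)} = - \frac{2268}{96} = \left(-2268\right) \frac{1}{96} = - \frac{189}{8}$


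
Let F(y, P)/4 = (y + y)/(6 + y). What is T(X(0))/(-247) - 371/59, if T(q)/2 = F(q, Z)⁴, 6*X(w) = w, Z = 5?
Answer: -371/59 ≈ -6.2881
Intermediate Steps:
F(y, P) = 8*y/(6 + y) (F(y, P) = 4*((y + y)/(6 + y)) = 4*((2*y)/(6 + y)) = 4*(2*y/(6 + y)) = 8*y/(6 + y))
X(w) = w/6
T(q) = 8192*q⁴/(6 + q)⁴ (T(q) = 2*(8*q/(6 + q))⁴ = 2*(4096*q⁴/(6 + q)⁴) = 8192*q⁴/(6 + q)⁴)
T(X(0))/(-247) - 371/59 = (8192*((⅙)*0)⁴/(6 + (⅙)*0)⁴)/(-247) - 371/59 = (8192*0⁴/(6 + 0)⁴)*(-1/247) - 371*1/59 = (8192*0/6⁴)*(-1/247) - 371/59 = (8192*0*(1/1296))*(-1/247) - 371/59 = 0*(-1/247) - 371/59 = 0 - 371/59 = -371/59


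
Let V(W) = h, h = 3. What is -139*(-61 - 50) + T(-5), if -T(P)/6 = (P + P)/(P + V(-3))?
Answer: 15399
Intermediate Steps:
V(W) = 3
T(P) = -12*P/(3 + P) (T(P) = -6*(P + P)/(P + 3) = -6*2*P/(3 + P) = -12*P/(3 + P))
-139*(-61 - 50) + T(-5) = -139*(-61 - 50) - 12*(-5)/(3 - 5) = -139*(-111) - 12*(-5)/(-2) = 15429 - 12*(-5)*(-½) = 15429 - 30 = 15399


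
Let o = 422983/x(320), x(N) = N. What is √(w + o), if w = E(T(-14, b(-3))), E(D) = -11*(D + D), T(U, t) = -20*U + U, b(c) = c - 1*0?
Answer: 9*I*√89485/40 ≈ 67.307*I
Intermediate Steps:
b(c) = c (b(c) = c + 0 = c)
T(U, t) = -19*U
o = 422983/320 ≈ 1321.8
E(D) = -22*D
w = -5852 (w = -(-418)*(-14) = -22*266 = -5852)
√(w + o) = √(-5852 + 422983/320) = √(-1449657/320) = 9*I*√89485/40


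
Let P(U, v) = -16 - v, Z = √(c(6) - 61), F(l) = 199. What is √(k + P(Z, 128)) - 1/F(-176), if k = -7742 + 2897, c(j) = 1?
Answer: -1/199 + I*√4989 ≈ -0.0050251 + 70.633*I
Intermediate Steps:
k = -4845
Z = 2*I*√15 (Z = √(1 - 61) = √(-60) = 2*I*√15 ≈ 7.746*I)
√(k + P(Z, 128)) - 1/F(-176) = √(-4845 + (-16 - 1*128)) - 1/199 = √(-4845 + (-16 - 128)) - 1*1/199 = √(-4845 - 144) - 1/199 = √(-4989) - 1/199 = I*√4989 - 1/199 = -1/199 + I*√4989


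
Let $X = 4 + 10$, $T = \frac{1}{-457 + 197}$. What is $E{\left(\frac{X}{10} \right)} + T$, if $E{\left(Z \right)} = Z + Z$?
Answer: $\frac{727}{260} \approx 2.7962$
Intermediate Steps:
$T = - \frac{1}{260}$ ($T = \frac{1}{-260} = - \frac{1}{260} \approx -0.0038462$)
$X = 14$
$E{\left(Z \right)} = 2 Z$
$E{\left(\frac{X}{10} \right)} + T = 2 \cdot \frac{14}{10} - \frac{1}{260} = 2 \cdot 14 \cdot \frac{1}{10} - \frac{1}{260} = 2 \cdot \frac{7}{5} - \frac{1}{260} = \frac{14}{5} - \frac{1}{260} = \frac{727}{260}$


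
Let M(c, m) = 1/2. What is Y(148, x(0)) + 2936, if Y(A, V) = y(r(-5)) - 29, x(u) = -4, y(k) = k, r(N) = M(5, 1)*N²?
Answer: 5839/2 ≈ 2919.5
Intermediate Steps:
M(c, m) = ½
r(N) = N²/2
Y(A, V) = -33/2 (Y(A, V) = (½)*(-5)² - 29 = (½)*25 - 29 = 25/2 - 29 = -33/2)
Y(148, x(0)) + 2936 = -33/2 + 2936 = 5839/2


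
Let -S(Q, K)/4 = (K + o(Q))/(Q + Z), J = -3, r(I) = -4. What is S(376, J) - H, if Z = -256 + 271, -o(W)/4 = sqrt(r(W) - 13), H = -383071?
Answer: 149780773/391 + 16*I*sqrt(17)/391 ≈ 3.8307e+5 + 0.16872*I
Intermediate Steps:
o(W) = -4*I*sqrt(17) (o(W) = -4*sqrt(-4 - 13) = -4*I*sqrt(17))
Z = 15
S(Q, K) = -4*(K - 4*I*sqrt(17))/(15 + Q) (S(Q, K) = -4*(K - 4*I*sqrt(17))/(Q + 15) = -4*(K - 4*I*sqrt(17))/(15 + Q))
S(376, J) - H = 4*(-1*(-3) + 4*I*sqrt(17))/(15 + 376) - 1*(-383071) = 4*(3 + 4*I*sqrt(17))/391 + 383071 = 4*(1/391)*(3 + 4*I*sqrt(17)) + 383071 = (12/391 + 16*I*sqrt(17)/391) + 383071 = 149780773/391 + 16*I*sqrt(17)/391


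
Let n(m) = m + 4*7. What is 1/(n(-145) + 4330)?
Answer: 1/4213 ≈ 0.00023736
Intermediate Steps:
n(m) = 28 + m (n(m) = m + 28 = 28 + m)
1/(n(-145) + 4330) = 1/((28 - 145) + 4330) = 1/(-117 + 4330) = 1/4213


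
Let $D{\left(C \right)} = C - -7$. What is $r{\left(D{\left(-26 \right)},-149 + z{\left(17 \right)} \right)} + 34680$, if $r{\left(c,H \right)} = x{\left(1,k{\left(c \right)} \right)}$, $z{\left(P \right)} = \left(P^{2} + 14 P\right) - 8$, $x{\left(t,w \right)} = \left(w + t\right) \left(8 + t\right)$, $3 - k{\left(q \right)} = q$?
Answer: $34887$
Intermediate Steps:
$D{\left(C \right)} = 7 + C$ ($D{\left(C \right)} = C + 7 = 7 + C$)
$k{\left(q \right)} = 3 - q$
$x{\left(t,w \right)} = \left(8 + t\right) \left(t + w\right)$ ($x{\left(t,w \right)} = \left(t + w\right) \left(8 + t\right) = \left(8 + t\right) \left(t + w\right)$)
$z{\left(P \right)} = -8 + P^{2} + 14 P$
$r{\left(c,H \right)} = 36 - 9 c$ ($r{\left(c,H \right)} = 1^{2} + 8 \cdot 1 + 8 \left(3 - c\right) + 1 \left(3 - c\right) = 1 + 8 - \left(-24 + 8 c\right) - \left(-3 + c\right) = 36 - 9 c$)
$r{\left(D{\left(-26 \right)},-149 + z{\left(17 \right)} \right)} + 34680 = \left(36 - 9 \left(7 - 26\right)\right) + 34680 = \left(36 - -171\right) + 34680 = \left(36 + 171\right) + 34680 = 207 + 34680 = 34887$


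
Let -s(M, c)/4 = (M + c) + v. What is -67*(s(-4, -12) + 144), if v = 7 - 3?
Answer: -12864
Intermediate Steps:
v = 4
s(M, c) = -16 - 4*M - 4*c (s(M, c) = -4*((M + c) + 4) = -4*(4 + M + c) = -16 - 4*M - 4*c)
-67*(s(-4, -12) + 144) = -67*((-16 - 4*(-4) - 4*(-12)) + 144) = -67*((-16 + 16 + 48) + 144) = -67*(48 + 144) = -67*192 = -12864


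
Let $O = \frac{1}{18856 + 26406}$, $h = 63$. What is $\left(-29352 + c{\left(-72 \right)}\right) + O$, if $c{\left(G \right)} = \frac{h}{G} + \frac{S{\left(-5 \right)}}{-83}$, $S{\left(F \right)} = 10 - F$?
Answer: $- \frac{441087898367}{15026984} \approx -29353.0$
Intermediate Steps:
$O = \frac{1}{45262} \approx 2.2094 \cdot 10^{-5}$
$c{\left(G \right)} = - \frac{15}{83} + \frac{63}{G}$ ($c{\left(G \right)} = \frac{63}{G} + \frac{10 - -5}{-83} = \frac{63}{G} + \left(10 + 5\right) \left(- \frac{1}{83}\right) = \frac{63}{G} + 15 \left(- \frac{1}{83}\right) = \frac{63}{G} - \frac{15}{83} = - \frac{15}{83} + \frac{63}{G}$)
$\left(-29352 + c{\left(-72 \right)}\right) + O = \left(-29352 + \left(- \frac{15}{83} + \frac{63}{-72}\right)\right) + \frac{1}{45262} = \left(-29352 + \left(- \frac{15}{83} + 63 \left(- \frac{1}{72}\right)\right)\right) + \frac{1}{45262} = \left(-29352 - \frac{701}{664}\right) + \frac{1}{45262} = - \frac{19490429}{664} + \frac{1}{45262} = - \frac{441087898367}{15026984}$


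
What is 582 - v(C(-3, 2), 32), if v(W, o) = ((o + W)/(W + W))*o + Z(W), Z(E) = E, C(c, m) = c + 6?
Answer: 1177/3 ≈ 392.33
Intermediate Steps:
C(c, m) = 6 + c
v(W, o) = W + o*(W + o)/(2*W) (v(W, o) = ((o + W)/(W + W))*o + W = ((W + o)/((2*W)))*o + W = ((W + o)*(1/(2*W)))*o + W = ((W + o)/(2*W))*o + W = o*(W + o)/(2*W) + W = W + o*(W + o)/(2*W))
582 - v(C(-3, 2), 32) = 582 - ((6 - 3) + (½)*32 + (½)*32²/(6 - 3)) = 582 - (3 + 16 + (½)*1024/3) = 582 - (3 + 16 + (½)*(⅓)*1024) = 582 - (3 + 16 + 512/3) = 582 - 1*569/3 = 582 - 569/3 = 1177/3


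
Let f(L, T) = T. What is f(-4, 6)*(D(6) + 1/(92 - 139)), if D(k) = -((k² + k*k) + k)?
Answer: -22002/47 ≈ -468.13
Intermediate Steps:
D(k) = -k - 2*k² (D(k) = -((k² + k²) + k) = -(2*k² + k) = -(k + 2*k²) = -k - 2*k²)
f(-4, 6)*(D(6) + 1/(92 - 139)) = 6*(-1*6*(1 + 2*6) + 1/(92 - 139)) = 6*(-1*6*(1 + 12) + 1/(-47)) = 6*(-1*6*13 - 1/47) = 6*(-78 - 1/47) = 6*(-3667/47) = -22002/47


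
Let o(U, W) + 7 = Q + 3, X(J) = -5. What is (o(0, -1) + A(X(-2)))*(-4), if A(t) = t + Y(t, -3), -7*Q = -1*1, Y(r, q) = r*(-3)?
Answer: -172/7 ≈ -24.571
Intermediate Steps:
Y(r, q) = -3*r
Q = ⅐ (Q = -(-1)/7 = -⅐*(-1) = ⅐ ≈ 0.14286)
o(U, W) = -27/7 (o(U, W) = -7 + (⅐ + 3) = -7 + 22/7 = -27/7)
A(t) = -2*t (A(t) = t - 3*t = -2*t)
(o(0, -1) + A(X(-2)))*(-4) = (-27/7 - 2*(-5))*(-4) = (-27/7 + 10)*(-4) = (43/7)*(-4) = -172/7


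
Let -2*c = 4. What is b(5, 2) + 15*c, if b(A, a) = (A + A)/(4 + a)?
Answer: -85/3 ≈ -28.333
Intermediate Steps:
c = -2 (c = -1/2*4 = -2)
b(A, a) = 2*A/(4 + a) (b(A, a) = (2*A)/(4 + a) = 2*A/(4 + a))
b(5, 2) + 15*c = 2*5/(4 + 2) + 15*(-2) = 2*5/6 - 30 = 2*5*(1/6) - 30 = 5/3 - 30 = -85/3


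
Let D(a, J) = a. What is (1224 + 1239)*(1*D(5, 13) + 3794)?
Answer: 9356937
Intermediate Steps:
(1224 + 1239)*(1*D(5, 13) + 3794) = (1224 + 1239)*(1*5 + 3794) = 2463*(5 + 3794) = 2463*3799 = 9356937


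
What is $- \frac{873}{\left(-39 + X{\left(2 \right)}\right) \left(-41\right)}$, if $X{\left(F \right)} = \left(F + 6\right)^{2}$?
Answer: $\frac{873}{1025} \approx 0.85171$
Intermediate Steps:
$X{\left(F \right)} = \left(6 + F\right)^{2}$
$- \frac{873}{\left(-39 + X{\left(2 \right)}\right) \left(-41\right)} = - \frac{873}{\left(-39 + \left(6 + 2\right)^{2}\right) \left(-41\right)} = - \frac{873}{\left(-39 + 8^{2}\right) \left(-41\right)} = - \frac{873}{\left(-39 + 64\right) \left(-41\right)} = - \frac{873}{25 \left(-41\right)} = - \frac{873}{-1025} = \left(-873\right) \left(- \frac{1}{1025}\right) = \frac{873}{1025}$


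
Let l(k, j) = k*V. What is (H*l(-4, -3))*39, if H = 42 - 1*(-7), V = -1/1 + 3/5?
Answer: 15288/5 ≈ 3057.6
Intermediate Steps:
V = -⅖ (V = -1*1 + 3*(⅕) = -1 + ⅗ = -⅖ ≈ -0.40000)
l(k, j) = -2*k/5 (l(k, j) = k*(-⅖) = -2*k/5)
H = 49 (H = 42 + 7 = 49)
(H*l(-4, -3))*39 = (49*(-⅖*(-4)))*39 = (49*(8/5))*39 = (392/5)*39 = 15288/5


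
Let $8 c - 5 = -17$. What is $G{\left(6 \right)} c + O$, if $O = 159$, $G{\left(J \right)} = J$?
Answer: $150$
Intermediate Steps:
$c = - \frac{3}{2}$ ($c = \frac{5}{8} + \frac{1}{8} \left(-17\right) = \frac{5}{8} - \frac{17}{8} = - \frac{3}{2} \approx -1.5$)
$G{\left(6 \right)} c + O = 6 \left(- \frac{3}{2}\right) + 159 = -9 + 159 = 150$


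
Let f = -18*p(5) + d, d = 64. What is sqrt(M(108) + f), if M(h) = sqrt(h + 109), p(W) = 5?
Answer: sqrt(-26 + sqrt(217)) ≈ 3.3569*I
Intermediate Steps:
M(h) = sqrt(109 + h)
f = -26 (f = -18*5 + 64 = -90 + 64 = -26)
sqrt(M(108) + f) = sqrt(sqrt(109 + 108) - 26) = sqrt(sqrt(217) - 26) = sqrt(-26 + sqrt(217))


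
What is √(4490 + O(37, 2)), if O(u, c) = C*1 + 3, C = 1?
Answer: √4494 ≈ 67.037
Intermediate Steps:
O(u, c) = 4 (O(u, c) = 1*1 + 3 = 1 + 3 = 4)
√(4490 + O(37, 2)) = √(4490 + 4) = √4494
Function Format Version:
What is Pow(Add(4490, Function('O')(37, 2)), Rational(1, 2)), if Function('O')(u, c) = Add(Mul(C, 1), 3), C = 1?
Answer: Pow(4494, Rational(1, 2)) ≈ 67.037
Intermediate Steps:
Function('O')(u, c) = 4 (Function('O')(u, c) = Add(Mul(1, 1), 3) = Add(1, 3) = 4)
Pow(Add(4490, Function('O')(37, 2)), Rational(1, 2)) = Pow(Add(4490, 4), Rational(1, 2)) = Pow(4494, Rational(1, 2))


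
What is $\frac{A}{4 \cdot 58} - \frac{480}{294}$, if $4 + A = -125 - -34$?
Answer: $- \frac{23215}{11368} \approx -2.0421$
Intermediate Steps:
$A = -95$ ($A = -4 - 91 = -95$)
$\frac{A}{4 \cdot 58} - \frac{480}{294} = - \frac{95}{4 \cdot 58} - \frac{480}{294} = - \frac{95}{232} - \frac{80}{49} = - \frac{23215}{11368}$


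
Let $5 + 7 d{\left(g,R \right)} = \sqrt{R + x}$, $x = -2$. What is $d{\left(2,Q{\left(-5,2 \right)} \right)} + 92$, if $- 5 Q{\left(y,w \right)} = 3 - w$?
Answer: $\frac{639}{7} + \frac{i \sqrt{55}}{35} \approx 91.286 + 0.21189 i$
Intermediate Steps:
$Q{\left(y,w \right)} = - \frac{3}{5} + \frac{w}{5}$ ($Q{\left(y,w \right)} = - \frac{3 - w}{5} = - \frac{3}{5} + \frac{w}{5}$)
$d{\left(g,R \right)} = - \frac{5}{7} + \frac{\sqrt{-2 + R}}{7}$ ($d{\left(g,R \right)} = - \frac{5}{7} + \frac{\sqrt{R - 2}}{7} = - \frac{5}{7} + \frac{\sqrt{-2 + R}}{7}$)
$d{\left(2,Q{\left(-5,2 \right)} \right)} + 92 = \left(- \frac{5}{7} + \frac{\sqrt{-2 + \left(- \frac{3}{5} + \frac{1}{5} \cdot 2\right)}}{7}\right) + 92 = \left(- \frac{5}{7} + \frac{\sqrt{-2 + \left(- \frac{3}{5} + \frac{2}{5}\right)}}{7}\right) + 92 = \left(- \frac{5}{7} + \frac{\sqrt{-2 - \frac{1}{5}}}{7}\right) + 92 = \left(- \frac{5}{7} + \frac{\sqrt{- \frac{11}{5}}}{7}\right) + 92 = \left(- \frac{5}{7} + \frac{\frac{1}{5} i \sqrt{55}}{7}\right) + 92 = \left(- \frac{5}{7} + \frac{i \sqrt{55}}{35}\right) + 92 = \frac{639}{7} + \frac{i \sqrt{55}}{35}$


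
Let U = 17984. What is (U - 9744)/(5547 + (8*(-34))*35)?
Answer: -8240/3973 ≈ -2.0740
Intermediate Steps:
(U - 9744)/(5547 + (8*(-34))*35) = (17984 - 9744)/(5547 + (8*(-34))*35) = 8240/(5547 - 272*35) = 8240/(5547 - 9520) = 8240/(-3973) = 8240*(-1/3973) = -8240/3973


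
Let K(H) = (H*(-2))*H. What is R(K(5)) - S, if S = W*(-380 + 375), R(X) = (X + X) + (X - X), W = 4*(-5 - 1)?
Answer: -220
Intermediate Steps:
W = -24 (W = 4*(-6) = -24)
K(H) = -2*H² (K(H) = (-2*H)*H = -2*H²)
R(X) = 2*X (R(X) = 2*X + 0 = 2*X)
S = 120 (S = -24*(-380 + 375) = -24*(-5) = 120)
R(K(5)) - S = 2*(-2*5²) - 1*120 = 2*(-2*25) - 120 = 2*(-50) - 120 = -100 - 120 = -220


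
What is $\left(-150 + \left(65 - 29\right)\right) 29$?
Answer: $-3306$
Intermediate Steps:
$\left(-150 + \left(65 - 29\right)\right) 29 = \left(-150 + 36\right) 29 = \left(-114\right) 29 = -3306$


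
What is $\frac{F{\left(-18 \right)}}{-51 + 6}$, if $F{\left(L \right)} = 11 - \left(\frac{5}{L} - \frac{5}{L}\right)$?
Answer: $- \frac{11}{45} \approx -0.24444$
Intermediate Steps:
$F{\left(L \right)} = 11$ ($F{\left(L \right)} = 11 - 0 = 11 + 0 = 11$)
$\frac{F{\left(-18 \right)}}{-51 + 6} = \frac{1}{-51 + 6} \cdot 11 = \frac{1}{-45} \cdot 11 = \left(- \frac{1}{45}\right) 11 = - \frac{11}{45}$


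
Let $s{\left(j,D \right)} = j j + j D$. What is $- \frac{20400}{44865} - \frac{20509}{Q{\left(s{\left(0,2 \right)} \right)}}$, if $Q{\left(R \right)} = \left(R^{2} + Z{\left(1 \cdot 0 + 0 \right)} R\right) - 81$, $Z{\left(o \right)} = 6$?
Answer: $\frac{20410753}{80757} \approx 252.74$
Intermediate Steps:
$s{\left(j,D \right)} = j^{2} + D j$
$Q{\left(R \right)} = -81 + R^{2} + 6 R$ ($Q{\left(R \right)} = \left(R^{2} + 6 R\right) - 81 = -81 + R^{2} + 6 R$)
$- \frac{20400}{44865} - \frac{20509}{Q{\left(s{\left(0,2 \right)} \right)}} = - \frac{20400}{44865} - \frac{20509}{-81 + \left(0 \left(2 + 0\right)\right)^{2} + 6 \cdot 0 \left(2 + 0\right)} = \left(-20400\right) \frac{1}{44865} - \frac{20509}{-81 + \left(0 \cdot 2\right)^{2} + 6 \cdot 0 \cdot 2} = - \frac{1360}{2991} - \frac{20509}{-81 + 0^{2} + 6 \cdot 0} = - \frac{1360}{2991} - \frac{20509}{-81 + 0 + 0} = - \frac{1360}{2991} - \frac{20509}{-81} = - \frac{1360}{2991} - - \frac{20509}{81} = - \frac{1360}{2991} + \frac{20509}{81} = \frac{20410753}{80757}$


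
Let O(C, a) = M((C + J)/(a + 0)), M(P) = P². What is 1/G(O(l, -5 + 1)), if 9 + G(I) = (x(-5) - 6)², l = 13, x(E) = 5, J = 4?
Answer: -⅛ ≈ -0.12500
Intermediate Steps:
O(C, a) = (4 + C)²/a² (O(C, a) = ((C + 4)/(a + 0))² = ((4 + C)/a)² = (4 + C)²/a²)
G(I) = -8 (G(I) = -9 + (5 - 6)² = -9 + (-1)² = -9 + 1 = -8)
1/G(O(l, -5 + 1)) = 1/(-8) = -⅛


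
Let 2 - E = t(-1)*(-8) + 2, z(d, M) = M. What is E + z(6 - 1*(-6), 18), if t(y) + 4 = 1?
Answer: -6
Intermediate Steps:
t(y) = -3 (t(y) = -4 + 1 = -3)
E = -24 (E = 2 - (-3*(-8) + 2) = 2 - (24 + 2) = 2 - 1*26 = 2 - 26 = -24)
E + z(6 - 1*(-6), 18) = -24 + 18 = -6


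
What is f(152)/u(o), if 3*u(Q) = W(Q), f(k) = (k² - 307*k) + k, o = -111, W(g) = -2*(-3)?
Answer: -11704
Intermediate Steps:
W(g) = 6
f(k) = k² - 306*k
u(Q) = 2 (u(Q) = (⅓)*6 = 2)
f(152)/u(o) = (152*(-306 + 152))/2 = (152*(-154))*(½) = -23408*½ = -11704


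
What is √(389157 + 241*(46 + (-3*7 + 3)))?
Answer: √395905 ≈ 629.21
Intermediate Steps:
√(389157 + 241*(46 + (-3*7 + 3))) = √(389157 + 241*(46 + (-21 + 3))) = √(389157 + 241*(46 - 18)) = √(389157 + 241*28) = √(389157 + 6748) = √395905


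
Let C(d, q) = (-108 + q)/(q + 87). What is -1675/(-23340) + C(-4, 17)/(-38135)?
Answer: 25558619/356028360 ≈ 0.071788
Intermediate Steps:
C(d, q) = (-108 + q)/(87 + q)
-1675/(-23340) + C(-4, 17)/(-38135) = -1675/(-23340) + ((-108 + 17)/(87 + 17))/(-38135) = -1675*(-1/23340) + (-91/104)*(-1/38135) = 335/4668 + ((1/104)*(-91))*(-1/38135) = 335/4668 - 7/8*(-1/38135) = 335/4668 + 7/305080 = 25558619/356028360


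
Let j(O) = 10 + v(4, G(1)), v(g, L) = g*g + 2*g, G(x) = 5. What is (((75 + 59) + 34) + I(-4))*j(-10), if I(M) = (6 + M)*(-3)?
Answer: 5508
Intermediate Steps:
I(M) = -18 - 3*M
v(g, L) = g² + 2*g
j(O) = 34 (j(O) = 10 + 4*(2 + 4) = 10 + 4*6 = 10 + 24 = 34)
(((75 + 59) + 34) + I(-4))*j(-10) = (((75 + 59) + 34) + (-18 - 3*(-4)))*34 = ((134 + 34) + (-18 + 12))*34 = (168 - 6)*34 = 162*34 = 5508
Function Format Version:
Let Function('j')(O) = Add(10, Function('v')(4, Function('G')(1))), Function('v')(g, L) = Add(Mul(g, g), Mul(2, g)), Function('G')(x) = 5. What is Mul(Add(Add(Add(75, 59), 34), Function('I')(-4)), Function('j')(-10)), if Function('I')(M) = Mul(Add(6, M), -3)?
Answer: 5508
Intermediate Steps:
Function('I')(M) = Add(-18, Mul(-3, M))
Function('v')(g, L) = Add(Pow(g, 2), Mul(2, g))
Function('j')(O) = 34 (Function('j')(O) = Add(10, Mul(4, Add(2, 4))) = Add(10, Mul(4, 6)) = Add(10, 24) = 34)
Mul(Add(Add(Add(75, 59), 34), Function('I')(-4)), Function('j')(-10)) = Mul(Add(Add(Add(75, 59), 34), Add(-18, Mul(-3, -4))), 34) = Mul(Add(Add(134, 34), Add(-18, 12)), 34) = Mul(Add(168, -6), 34) = Mul(162, 34) = 5508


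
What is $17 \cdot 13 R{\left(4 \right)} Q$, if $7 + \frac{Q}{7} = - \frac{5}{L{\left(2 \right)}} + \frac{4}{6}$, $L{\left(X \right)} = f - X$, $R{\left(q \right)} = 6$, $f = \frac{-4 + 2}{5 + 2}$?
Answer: $- \frac{307853}{8} \approx -38482.0$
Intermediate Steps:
$f = - \frac{2}{7} \approx -0.28571$
$L{\left(X \right)} = - \frac{2}{7} - X$
$Q = - \frac{1393}{48}$ ($Q = -49 + 7 \left(- \frac{5}{- \frac{2}{7} - 2} + \frac{4}{6}\right) = -49 + 7 \left(- \frac{5}{- \frac{2}{7} - 2} + 4 \cdot \frac{1}{6}\right) = -49 + 7 \left(- \frac{5}{- \frac{16}{7}} + \frac{2}{3}\right) = -49 + 7 \left(\left(-5\right) \left(- \frac{7}{16}\right) + \frac{2}{3}\right) = -49 + 7 \left(\frac{35}{16} + \frac{2}{3}\right) = -49 + 7 \cdot \frac{137}{48} = -49 + \frac{959}{48} = - \frac{1393}{48} \approx -29.021$)
$17 \cdot 13 R{\left(4 \right)} Q = 17 \cdot 13 \cdot 6 \left(- \frac{1393}{48}\right) = 221 \cdot 6 \left(- \frac{1393}{48}\right) = 1326 \left(- \frac{1393}{48}\right) = - \frac{307853}{8}$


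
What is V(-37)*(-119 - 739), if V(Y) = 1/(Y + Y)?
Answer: 429/37 ≈ 11.595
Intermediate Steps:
V(Y) = 1/(2*Y)
V(-37)*(-119 - 739) = ((½)/(-37))*(-119 - 739) = ((½)*(-1/37))*(-858) = -1/74*(-858) = 429/37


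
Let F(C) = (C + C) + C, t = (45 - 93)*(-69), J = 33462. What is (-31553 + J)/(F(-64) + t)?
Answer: 1909/3120 ≈ 0.61186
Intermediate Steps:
t = 3312 (t = -48*(-69) = 3312)
F(C) = 3*C (F(C) = 2*C + C = 3*C)
(-31553 + J)/(F(-64) + t) = (-31553 + 33462)/(3*(-64) + 3312) = 1909/(-192 + 3312) = 1909/3120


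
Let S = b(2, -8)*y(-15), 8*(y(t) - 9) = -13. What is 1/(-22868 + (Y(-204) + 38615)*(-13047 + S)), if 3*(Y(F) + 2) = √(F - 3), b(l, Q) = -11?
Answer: -4055513269/2055898516091353842 + 105025*I*√23/2055898516091353842 ≈ -1.9726e-9 + 2.4499e-13*I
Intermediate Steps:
Y(F) = -2 + √(-3 + F)/3 (Y(F) = -2 + √(F - 3)/3 = -2 + √(-3 + F)/3)
y(t) = 59/8 (y(t) = 9 + (⅛)*(-13) = 9 - 13/8 = 59/8)
S = -649/8 (S = -11*59/8 = -649/8 ≈ -81.125)
1/(-22868 + (Y(-204) + 38615)*(-13047 + S)) = 1/(-22868 + ((-2 + √(-3 - 204)/3) + 38615)*(-13047 - 649/8)) = 1/(-22868 + ((-2 + √(-207)/3) + 38615)*(-105025/8)) = 1/(-22868 + ((-2 + (3*I*√23)/3) + 38615)*(-105025/8)) = 1/(-22868 + ((-2 + I*√23) + 38615)*(-105025/8)) = 1/(-22868 + (38613 + I*√23)*(-105025/8)) = 1/(-22868 + (-4055330325/8 - 105025*I*√23/8)) = 1/(-4055513269/8 - 105025*I*√23/8)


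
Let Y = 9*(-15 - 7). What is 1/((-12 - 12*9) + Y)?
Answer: -1/318 ≈ -0.0031447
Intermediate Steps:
Y = -198 (Y = 9*(-22) = -198)
1/((-12 - 12*9) + Y) = 1/((-12 - 12*9) - 198) = 1/((-12 - 108) - 198) = 1/(-120 - 198) = 1/(-318) = -1/318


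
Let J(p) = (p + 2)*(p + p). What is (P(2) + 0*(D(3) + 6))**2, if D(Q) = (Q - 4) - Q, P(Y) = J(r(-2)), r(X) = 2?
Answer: 256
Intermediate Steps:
J(p) = 2*p*(2 + p) (J(p) = (2 + p)*(2*p) = 2*p*(2 + p))
P(Y) = 16 (P(Y) = 2*2*(2 + 2) = 2*2*4 = 16)
D(Q) = -4 (D(Q) = (-4 + Q) - Q = -4)
(P(2) + 0*(D(3) + 6))**2 = (16 + 0*(-4 + 6))**2 = (16 + 0*2)**2 = (16 + 0)**2 = 16**2 = 256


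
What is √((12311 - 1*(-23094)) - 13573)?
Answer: 2*√5458 ≈ 147.76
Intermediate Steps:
√((12311 - 1*(-23094)) - 13573) = √((12311 + 23094) - 13573) = √(35405 - 13573) = √21832 = 2*√5458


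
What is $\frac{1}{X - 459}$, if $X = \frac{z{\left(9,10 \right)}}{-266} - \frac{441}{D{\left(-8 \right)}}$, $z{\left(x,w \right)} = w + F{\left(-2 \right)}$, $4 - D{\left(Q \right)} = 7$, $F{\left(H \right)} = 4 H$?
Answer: $- \frac{133}{41497} \approx -0.003205$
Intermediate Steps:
$D{\left(Q \right)} = -3$ ($D{\left(Q \right)} = 4 - 7 = -3$)
$z{\left(x,w \right)} = -8 + w$ ($z{\left(x,w \right)} = w + 4 \left(-2\right) = w - 8 = -8 + w$)
$X = \frac{19550}{133}$ ($X = \frac{-8 + 10}{-266} - \frac{441}{-3} = 2 \left(- \frac{1}{266}\right) - -147 = - \frac{1}{133} + 147 = \frac{19550}{133} \approx 146.99$)
$\frac{1}{X - 459} = \frac{1}{\frac{19550}{133} - 459} = \frac{1}{- \frac{41497}{133}} = - \frac{133}{41497}$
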